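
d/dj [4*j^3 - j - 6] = 12*j^2 - 1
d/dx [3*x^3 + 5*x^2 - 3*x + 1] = 9*x^2 + 10*x - 3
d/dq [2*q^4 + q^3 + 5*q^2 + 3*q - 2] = 8*q^3 + 3*q^2 + 10*q + 3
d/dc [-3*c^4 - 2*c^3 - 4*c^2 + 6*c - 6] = -12*c^3 - 6*c^2 - 8*c + 6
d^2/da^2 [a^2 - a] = 2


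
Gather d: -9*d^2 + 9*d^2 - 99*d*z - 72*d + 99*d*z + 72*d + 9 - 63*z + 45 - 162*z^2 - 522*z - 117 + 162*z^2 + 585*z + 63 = 0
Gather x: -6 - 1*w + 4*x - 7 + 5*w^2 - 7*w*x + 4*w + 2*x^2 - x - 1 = 5*w^2 + 3*w + 2*x^2 + x*(3 - 7*w) - 14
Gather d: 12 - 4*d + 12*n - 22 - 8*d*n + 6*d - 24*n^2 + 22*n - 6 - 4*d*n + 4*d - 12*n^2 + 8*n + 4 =d*(6 - 12*n) - 36*n^2 + 42*n - 12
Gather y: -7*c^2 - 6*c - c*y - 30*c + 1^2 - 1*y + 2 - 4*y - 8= -7*c^2 - 36*c + y*(-c - 5) - 5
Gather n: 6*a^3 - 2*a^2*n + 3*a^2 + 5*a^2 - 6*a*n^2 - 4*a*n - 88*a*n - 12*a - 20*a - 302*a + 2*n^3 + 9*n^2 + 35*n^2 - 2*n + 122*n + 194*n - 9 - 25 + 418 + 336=6*a^3 + 8*a^2 - 334*a + 2*n^3 + n^2*(44 - 6*a) + n*(-2*a^2 - 92*a + 314) + 720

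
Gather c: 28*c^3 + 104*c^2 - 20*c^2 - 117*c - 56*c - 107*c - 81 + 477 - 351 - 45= 28*c^3 + 84*c^2 - 280*c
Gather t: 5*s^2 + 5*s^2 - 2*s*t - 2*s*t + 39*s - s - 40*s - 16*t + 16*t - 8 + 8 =10*s^2 - 4*s*t - 2*s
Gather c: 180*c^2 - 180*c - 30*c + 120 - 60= 180*c^2 - 210*c + 60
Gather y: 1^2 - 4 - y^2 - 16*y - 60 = -y^2 - 16*y - 63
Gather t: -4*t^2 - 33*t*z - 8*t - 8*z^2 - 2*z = -4*t^2 + t*(-33*z - 8) - 8*z^2 - 2*z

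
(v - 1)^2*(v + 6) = v^3 + 4*v^2 - 11*v + 6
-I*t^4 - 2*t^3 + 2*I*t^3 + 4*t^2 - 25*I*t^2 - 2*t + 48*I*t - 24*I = (t - 1)*(t - 6*I)*(t + 4*I)*(-I*t + I)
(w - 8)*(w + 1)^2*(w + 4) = w^4 - 2*w^3 - 39*w^2 - 68*w - 32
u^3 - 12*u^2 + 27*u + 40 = (u - 8)*(u - 5)*(u + 1)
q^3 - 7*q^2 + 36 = (q - 6)*(q - 3)*(q + 2)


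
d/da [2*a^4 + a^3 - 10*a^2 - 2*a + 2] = 8*a^3 + 3*a^2 - 20*a - 2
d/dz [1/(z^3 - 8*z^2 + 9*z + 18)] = (-3*z^2 + 16*z - 9)/(z^3 - 8*z^2 + 9*z + 18)^2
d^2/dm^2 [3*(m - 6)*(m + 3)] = 6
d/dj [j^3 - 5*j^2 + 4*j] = 3*j^2 - 10*j + 4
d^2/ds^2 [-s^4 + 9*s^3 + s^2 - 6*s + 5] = -12*s^2 + 54*s + 2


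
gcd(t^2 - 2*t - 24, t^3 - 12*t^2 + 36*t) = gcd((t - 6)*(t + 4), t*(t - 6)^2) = t - 6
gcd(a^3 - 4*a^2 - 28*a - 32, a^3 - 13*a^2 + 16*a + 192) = a - 8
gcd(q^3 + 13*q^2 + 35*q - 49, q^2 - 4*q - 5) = 1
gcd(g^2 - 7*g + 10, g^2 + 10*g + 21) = 1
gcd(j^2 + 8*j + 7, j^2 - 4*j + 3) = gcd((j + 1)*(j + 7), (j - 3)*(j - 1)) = 1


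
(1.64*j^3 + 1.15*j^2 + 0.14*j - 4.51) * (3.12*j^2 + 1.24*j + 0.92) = 5.1168*j^5 + 5.6216*j^4 + 3.3716*j^3 - 12.8396*j^2 - 5.4636*j - 4.1492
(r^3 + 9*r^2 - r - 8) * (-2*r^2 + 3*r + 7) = -2*r^5 - 15*r^4 + 36*r^3 + 76*r^2 - 31*r - 56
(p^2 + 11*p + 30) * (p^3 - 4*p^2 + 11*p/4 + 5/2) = p^5 + 7*p^4 - 45*p^3/4 - 349*p^2/4 + 110*p + 75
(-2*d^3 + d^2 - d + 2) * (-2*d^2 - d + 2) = 4*d^5 - 3*d^3 - d^2 - 4*d + 4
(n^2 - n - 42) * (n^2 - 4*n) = n^4 - 5*n^3 - 38*n^2 + 168*n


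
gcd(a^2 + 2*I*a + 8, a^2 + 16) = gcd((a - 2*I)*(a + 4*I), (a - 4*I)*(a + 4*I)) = a + 4*I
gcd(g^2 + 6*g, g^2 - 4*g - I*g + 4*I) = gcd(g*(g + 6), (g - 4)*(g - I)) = 1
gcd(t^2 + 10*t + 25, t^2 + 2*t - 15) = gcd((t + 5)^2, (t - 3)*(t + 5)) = t + 5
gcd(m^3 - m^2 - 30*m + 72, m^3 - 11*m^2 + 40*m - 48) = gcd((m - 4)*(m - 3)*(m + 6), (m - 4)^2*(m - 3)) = m^2 - 7*m + 12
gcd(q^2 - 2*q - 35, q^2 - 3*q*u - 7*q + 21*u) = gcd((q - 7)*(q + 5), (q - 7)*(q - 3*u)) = q - 7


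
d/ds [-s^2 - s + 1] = -2*s - 1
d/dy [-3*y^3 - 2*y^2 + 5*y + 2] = -9*y^2 - 4*y + 5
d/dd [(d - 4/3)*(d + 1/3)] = 2*d - 1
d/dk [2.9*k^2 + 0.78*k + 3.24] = 5.8*k + 0.78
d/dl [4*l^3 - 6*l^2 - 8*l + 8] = 12*l^2 - 12*l - 8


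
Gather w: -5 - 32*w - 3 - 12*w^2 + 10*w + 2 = -12*w^2 - 22*w - 6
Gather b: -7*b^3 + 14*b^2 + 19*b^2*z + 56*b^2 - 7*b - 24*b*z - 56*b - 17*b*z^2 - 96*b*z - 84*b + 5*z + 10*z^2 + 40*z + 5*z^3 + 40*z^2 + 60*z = -7*b^3 + b^2*(19*z + 70) + b*(-17*z^2 - 120*z - 147) + 5*z^3 + 50*z^2 + 105*z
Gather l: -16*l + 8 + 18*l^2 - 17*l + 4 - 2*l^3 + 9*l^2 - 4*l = -2*l^3 + 27*l^2 - 37*l + 12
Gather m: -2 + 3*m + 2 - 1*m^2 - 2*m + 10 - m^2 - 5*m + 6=-2*m^2 - 4*m + 16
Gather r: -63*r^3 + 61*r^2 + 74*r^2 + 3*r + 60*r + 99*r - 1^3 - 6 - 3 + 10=-63*r^3 + 135*r^2 + 162*r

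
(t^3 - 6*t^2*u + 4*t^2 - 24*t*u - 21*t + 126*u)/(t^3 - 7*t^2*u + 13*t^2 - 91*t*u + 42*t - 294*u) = (t^2 - 6*t*u - 3*t + 18*u)/(t^2 - 7*t*u + 6*t - 42*u)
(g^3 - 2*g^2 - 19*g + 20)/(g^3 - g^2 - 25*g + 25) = (g + 4)/(g + 5)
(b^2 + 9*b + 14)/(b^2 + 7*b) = (b + 2)/b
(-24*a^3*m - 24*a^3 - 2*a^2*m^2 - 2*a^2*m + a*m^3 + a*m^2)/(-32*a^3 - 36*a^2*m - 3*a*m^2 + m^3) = a*(6*a*m + 6*a - m^2 - m)/(8*a^2 + 7*a*m - m^2)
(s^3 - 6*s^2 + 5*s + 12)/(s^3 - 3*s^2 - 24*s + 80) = (s^2 - 2*s - 3)/(s^2 + s - 20)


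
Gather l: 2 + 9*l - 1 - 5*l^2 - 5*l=-5*l^2 + 4*l + 1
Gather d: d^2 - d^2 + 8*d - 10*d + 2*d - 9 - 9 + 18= 0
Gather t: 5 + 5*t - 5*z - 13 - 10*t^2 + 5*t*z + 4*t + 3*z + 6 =-10*t^2 + t*(5*z + 9) - 2*z - 2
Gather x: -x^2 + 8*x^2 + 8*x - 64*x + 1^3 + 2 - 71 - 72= 7*x^2 - 56*x - 140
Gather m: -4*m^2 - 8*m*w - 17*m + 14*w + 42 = -4*m^2 + m*(-8*w - 17) + 14*w + 42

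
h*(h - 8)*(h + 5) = h^3 - 3*h^2 - 40*h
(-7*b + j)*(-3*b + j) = 21*b^2 - 10*b*j + j^2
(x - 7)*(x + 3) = x^2 - 4*x - 21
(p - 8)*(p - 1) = p^2 - 9*p + 8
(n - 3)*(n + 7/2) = n^2 + n/2 - 21/2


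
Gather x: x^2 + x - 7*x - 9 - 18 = x^2 - 6*x - 27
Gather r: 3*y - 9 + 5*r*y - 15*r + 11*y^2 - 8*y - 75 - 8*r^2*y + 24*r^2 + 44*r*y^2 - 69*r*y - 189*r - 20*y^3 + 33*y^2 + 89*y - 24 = r^2*(24 - 8*y) + r*(44*y^2 - 64*y - 204) - 20*y^3 + 44*y^2 + 84*y - 108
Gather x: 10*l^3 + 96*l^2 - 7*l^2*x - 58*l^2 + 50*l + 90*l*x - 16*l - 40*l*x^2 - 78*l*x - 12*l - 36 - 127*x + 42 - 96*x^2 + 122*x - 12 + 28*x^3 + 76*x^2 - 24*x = 10*l^3 + 38*l^2 + 22*l + 28*x^3 + x^2*(-40*l - 20) + x*(-7*l^2 + 12*l - 29) - 6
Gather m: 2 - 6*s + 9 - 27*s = 11 - 33*s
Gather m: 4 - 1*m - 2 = 2 - m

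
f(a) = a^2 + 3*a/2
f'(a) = 2*a + 3/2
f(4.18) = 23.74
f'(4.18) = 9.86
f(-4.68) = 14.88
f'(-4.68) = -7.86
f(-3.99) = 9.94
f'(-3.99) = -6.48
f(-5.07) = 18.10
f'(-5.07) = -8.64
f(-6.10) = 28.06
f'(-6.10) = -10.70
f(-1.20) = -0.36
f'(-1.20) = -0.90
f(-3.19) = 5.39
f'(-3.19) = -4.88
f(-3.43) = 6.62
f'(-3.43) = -5.36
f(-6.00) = 27.00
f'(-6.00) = -10.50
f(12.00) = 162.00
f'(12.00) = 25.50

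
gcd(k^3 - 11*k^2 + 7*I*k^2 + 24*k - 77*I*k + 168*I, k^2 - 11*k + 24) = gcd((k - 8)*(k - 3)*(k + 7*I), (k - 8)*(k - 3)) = k^2 - 11*k + 24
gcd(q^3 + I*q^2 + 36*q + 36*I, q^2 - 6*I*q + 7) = q + I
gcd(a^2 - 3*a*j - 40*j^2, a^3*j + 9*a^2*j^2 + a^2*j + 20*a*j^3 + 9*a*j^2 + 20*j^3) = a + 5*j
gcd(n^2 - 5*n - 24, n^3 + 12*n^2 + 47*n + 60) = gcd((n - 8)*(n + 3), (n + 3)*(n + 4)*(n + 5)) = n + 3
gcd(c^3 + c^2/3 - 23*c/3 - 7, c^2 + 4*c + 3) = c + 1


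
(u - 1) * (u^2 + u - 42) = u^3 - 43*u + 42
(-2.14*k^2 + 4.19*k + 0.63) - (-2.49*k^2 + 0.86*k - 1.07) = 0.35*k^2 + 3.33*k + 1.7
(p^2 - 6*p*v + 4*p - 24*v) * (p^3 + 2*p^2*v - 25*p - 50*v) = p^5 - 4*p^4*v + 4*p^4 - 12*p^3*v^2 - 16*p^3*v - 25*p^3 - 48*p^2*v^2 + 100*p^2*v - 100*p^2 + 300*p*v^2 + 400*p*v + 1200*v^2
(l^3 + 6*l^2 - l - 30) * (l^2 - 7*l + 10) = l^5 - l^4 - 33*l^3 + 37*l^2 + 200*l - 300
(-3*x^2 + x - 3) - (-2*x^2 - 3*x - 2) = -x^2 + 4*x - 1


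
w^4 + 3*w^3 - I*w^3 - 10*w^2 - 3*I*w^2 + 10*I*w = w*(w - 2)*(w + 5)*(w - I)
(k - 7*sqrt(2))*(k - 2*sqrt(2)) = k^2 - 9*sqrt(2)*k + 28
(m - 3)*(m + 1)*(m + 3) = m^3 + m^2 - 9*m - 9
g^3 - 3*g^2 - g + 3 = (g - 3)*(g - 1)*(g + 1)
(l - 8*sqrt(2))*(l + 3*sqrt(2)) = l^2 - 5*sqrt(2)*l - 48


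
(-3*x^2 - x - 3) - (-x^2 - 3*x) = -2*x^2 + 2*x - 3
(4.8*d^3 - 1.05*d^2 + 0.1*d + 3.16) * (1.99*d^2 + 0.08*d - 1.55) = 9.552*d^5 - 1.7055*d^4 - 7.325*d^3 + 7.9239*d^2 + 0.0978*d - 4.898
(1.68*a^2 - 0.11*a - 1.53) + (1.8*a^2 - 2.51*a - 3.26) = 3.48*a^2 - 2.62*a - 4.79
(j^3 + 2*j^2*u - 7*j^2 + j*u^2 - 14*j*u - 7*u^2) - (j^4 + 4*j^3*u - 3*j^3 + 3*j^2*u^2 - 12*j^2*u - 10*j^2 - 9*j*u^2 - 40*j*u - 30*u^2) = -j^4 - 4*j^3*u + 4*j^3 - 3*j^2*u^2 + 14*j^2*u + 3*j^2 + 10*j*u^2 + 26*j*u + 23*u^2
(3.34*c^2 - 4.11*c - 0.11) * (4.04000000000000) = 13.4936*c^2 - 16.6044*c - 0.4444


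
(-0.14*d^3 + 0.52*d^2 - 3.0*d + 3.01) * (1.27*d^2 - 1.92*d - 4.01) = -0.1778*d^5 + 0.9292*d^4 - 4.247*d^3 + 7.4975*d^2 + 6.2508*d - 12.0701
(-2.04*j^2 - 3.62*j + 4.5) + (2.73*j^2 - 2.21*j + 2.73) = 0.69*j^2 - 5.83*j + 7.23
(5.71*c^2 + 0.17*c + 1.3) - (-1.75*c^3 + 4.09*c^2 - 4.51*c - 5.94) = 1.75*c^3 + 1.62*c^2 + 4.68*c + 7.24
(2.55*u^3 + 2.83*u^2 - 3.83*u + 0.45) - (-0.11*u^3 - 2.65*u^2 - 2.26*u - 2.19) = 2.66*u^3 + 5.48*u^2 - 1.57*u + 2.64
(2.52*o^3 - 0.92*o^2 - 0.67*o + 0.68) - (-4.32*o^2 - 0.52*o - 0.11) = 2.52*o^3 + 3.4*o^2 - 0.15*o + 0.79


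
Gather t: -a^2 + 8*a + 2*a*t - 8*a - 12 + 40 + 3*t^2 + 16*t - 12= -a^2 + 3*t^2 + t*(2*a + 16) + 16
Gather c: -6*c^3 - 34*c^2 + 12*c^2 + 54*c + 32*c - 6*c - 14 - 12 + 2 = -6*c^3 - 22*c^2 + 80*c - 24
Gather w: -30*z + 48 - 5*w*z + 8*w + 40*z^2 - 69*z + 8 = w*(8 - 5*z) + 40*z^2 - 99*z + 56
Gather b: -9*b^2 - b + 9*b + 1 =-9*b^2 + 8*b + 1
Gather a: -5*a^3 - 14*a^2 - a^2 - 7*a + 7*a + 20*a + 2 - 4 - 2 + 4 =-5*a^3 - 15*a^2 + 20*a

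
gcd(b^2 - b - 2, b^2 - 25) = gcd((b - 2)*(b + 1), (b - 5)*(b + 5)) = 1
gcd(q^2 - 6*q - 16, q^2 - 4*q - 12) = q + 2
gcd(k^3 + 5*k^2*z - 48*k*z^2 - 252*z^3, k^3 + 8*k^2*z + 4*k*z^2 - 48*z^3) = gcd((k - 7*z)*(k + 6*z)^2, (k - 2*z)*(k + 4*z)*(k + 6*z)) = k + 6*z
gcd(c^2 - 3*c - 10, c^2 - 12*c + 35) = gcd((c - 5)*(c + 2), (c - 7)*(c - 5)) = c - 5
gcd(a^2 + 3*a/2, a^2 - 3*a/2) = a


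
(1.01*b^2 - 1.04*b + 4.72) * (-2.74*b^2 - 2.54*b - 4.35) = -2.7674*b^4 + 0.2842*b^3 - 14.6847*b^2 - 7.4648*b - 20.532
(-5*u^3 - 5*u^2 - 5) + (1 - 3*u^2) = -5*u^3 - 8*u^2 - 4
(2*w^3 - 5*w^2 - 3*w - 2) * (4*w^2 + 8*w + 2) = 8*w^5 - 4*w^4 - 48*w^3 - 42*w^2 - 22*w - 4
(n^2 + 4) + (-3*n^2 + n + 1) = -2*n^2 + n + 5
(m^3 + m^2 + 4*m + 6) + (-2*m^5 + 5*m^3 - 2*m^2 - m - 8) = -2*m^5 + 6*m^3 - m^2 + 3*m - 2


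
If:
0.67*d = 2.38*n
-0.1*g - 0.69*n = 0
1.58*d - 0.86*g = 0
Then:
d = 0.00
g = 0.00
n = 0.00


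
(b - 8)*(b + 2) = b^2 - 6*b - 16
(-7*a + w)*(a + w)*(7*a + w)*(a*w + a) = -49*a^4*w - 49*a^4 - 49*a^3*w^2 - 49*a^3*w + a^2*w^3 + a^2*w^2 + a*w^4 + a*w^3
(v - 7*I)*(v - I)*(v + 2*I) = v^3 - 6*I*v^2 + 9*v - 14*I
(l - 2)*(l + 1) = l^2 - l - 2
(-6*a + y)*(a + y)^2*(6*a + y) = -36*a^4 - 72*a^3*y - 35*a^2*y^2 + 2*a*y^3 + y^4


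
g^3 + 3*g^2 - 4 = (g - 1)*(g + 2)^2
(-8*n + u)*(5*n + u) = -40*n^2 - 3*n*u + u^2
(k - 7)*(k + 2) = k^2 - 5*k - 14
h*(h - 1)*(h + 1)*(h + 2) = h^4 + 2*h^3 - h^2 - 2*h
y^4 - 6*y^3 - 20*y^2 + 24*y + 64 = (y - 8)*(y - 2)*(y + 2)^2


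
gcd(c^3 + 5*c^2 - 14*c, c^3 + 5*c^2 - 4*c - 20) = c - 2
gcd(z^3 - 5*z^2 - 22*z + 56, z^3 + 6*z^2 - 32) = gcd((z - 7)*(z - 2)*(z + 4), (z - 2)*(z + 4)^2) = z^2 + 2*z - 8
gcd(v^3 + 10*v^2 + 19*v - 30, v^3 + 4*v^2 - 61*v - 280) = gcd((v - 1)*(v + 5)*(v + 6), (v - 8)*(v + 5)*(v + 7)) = v + 5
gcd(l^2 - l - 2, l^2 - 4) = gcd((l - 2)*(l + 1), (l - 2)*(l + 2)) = l - 2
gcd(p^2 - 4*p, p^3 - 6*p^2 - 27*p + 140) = p - 4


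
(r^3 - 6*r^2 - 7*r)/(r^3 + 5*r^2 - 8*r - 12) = r*(r - 7)/(r^2 + 4*r - 12)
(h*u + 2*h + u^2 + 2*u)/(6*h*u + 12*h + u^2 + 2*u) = (h + u)/(6*h + u)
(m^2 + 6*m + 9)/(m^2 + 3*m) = (m + 3)/m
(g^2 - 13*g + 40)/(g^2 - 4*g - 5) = (g - 8)/(g + 1)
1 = 1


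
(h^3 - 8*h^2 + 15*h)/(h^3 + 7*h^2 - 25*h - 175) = h*(h - 3)/(h^2 + 12*h + 35)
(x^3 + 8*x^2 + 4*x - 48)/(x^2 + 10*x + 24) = x - 2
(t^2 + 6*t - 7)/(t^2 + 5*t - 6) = (t + 7)/(t + 6)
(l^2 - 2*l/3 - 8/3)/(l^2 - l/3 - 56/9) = 3*(-3*l^2 + 2*l + 8)/(-9*l^2 + 3*l + 56)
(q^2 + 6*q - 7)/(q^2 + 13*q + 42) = (q - 1)/(q + 6)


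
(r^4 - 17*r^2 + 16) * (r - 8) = r^5 - 8*r^4 - 17*r^3 + 136*r^2 + 16*r - 128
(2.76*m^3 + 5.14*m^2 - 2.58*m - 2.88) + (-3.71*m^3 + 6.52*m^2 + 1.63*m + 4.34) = -0.95*m^3 + 11.66*m^2 - 0.95*m + 1.46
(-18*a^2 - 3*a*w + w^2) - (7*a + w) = -18*a^2 - 3*a*w - 7*a + w^2 - w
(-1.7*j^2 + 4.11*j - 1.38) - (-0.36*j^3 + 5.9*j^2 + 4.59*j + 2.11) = 0.36*j^3 - 7.6*j^2 - 0.48*j - 3.49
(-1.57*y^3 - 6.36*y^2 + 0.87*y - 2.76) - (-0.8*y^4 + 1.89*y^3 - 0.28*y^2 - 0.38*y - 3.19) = 0.8*y^4 - 3.46*y^3 - 6.08*y^2 + 1.25*y + 0.43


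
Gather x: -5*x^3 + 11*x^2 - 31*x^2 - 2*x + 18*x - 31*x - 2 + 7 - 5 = -5*x^3 - 20*x^2 - 15*x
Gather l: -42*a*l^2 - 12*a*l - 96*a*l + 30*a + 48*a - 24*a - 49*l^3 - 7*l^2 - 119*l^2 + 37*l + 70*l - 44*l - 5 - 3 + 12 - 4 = 54*a - 49*l^3 + l^2*(-42*a - 126) + l*(63 - 108*a)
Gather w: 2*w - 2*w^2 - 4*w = -2*w^2 - 2*w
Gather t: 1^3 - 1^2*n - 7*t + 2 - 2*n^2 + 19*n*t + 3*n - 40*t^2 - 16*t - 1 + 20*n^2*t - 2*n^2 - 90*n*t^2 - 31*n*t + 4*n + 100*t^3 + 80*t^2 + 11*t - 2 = -4*n^2 + 6*n + 100*t^3 + t^2*(40 - 90*n) + t*(20*n^2 - 12*n - 12)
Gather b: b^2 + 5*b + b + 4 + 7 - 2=b^2 + 6*b + 9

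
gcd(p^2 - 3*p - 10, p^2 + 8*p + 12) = p + 2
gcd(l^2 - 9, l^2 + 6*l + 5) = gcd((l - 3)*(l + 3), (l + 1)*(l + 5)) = 1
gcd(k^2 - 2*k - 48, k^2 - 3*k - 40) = k - 8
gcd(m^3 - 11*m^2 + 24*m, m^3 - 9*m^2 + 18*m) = m^2 - 3*m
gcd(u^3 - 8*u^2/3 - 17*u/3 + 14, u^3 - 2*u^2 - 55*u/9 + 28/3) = u^2 - 2*u/3 - 7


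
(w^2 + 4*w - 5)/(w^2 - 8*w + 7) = (w + 5)/(w - 7)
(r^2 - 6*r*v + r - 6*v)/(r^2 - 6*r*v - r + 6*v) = (r + 1)/(r - 1)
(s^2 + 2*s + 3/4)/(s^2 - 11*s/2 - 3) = (s + 3/2)/(s - 6)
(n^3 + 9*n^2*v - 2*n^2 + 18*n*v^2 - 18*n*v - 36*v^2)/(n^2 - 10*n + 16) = (n^2 + 9*n*v + 18*v^2)/(n - 8)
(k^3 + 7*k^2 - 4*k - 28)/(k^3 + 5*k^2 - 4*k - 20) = (k + 7)/(k + 5)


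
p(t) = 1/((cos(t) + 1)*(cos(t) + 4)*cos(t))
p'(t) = sin(t)/((cos(t) + 1)*(cos(t) + 4)*cos(t)^2) + sin(t)/((cos(t) + 1)*(cos(t) + 4)^2*cos(t)) + sin(t)/((cos(t) + 1)^2*(cos(t) + 4)*cos(t))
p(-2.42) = -1.64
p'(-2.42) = 3.25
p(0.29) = 0.11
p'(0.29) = 0.05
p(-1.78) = -1.60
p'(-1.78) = -5.16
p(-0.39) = 0.11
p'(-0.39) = -0.08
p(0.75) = 0.17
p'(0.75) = 0.25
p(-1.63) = -4.56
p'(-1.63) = -70.91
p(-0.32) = 0.11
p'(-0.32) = -0.06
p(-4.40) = -1.27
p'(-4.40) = 1.86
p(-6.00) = 0.11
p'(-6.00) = 0.05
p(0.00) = 0.10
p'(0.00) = 0.00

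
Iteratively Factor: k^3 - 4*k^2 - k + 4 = (k - 1)*(k^2 - 3*k - 4) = (k - 1)*(k + 1)*(k - 4)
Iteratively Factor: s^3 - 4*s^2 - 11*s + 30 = (s - 5)*(s^2 + s - 6) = (s - 5)*(s - 2)*(s + 3)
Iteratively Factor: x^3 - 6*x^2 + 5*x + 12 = (x + 1)*(x^2 - 7*x + 12) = (x - 4)*(x + 1)*(x - 3)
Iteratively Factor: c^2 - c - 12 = (c + 3)*(c - 4)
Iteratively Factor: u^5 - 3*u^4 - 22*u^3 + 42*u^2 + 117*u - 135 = (u - 5)*(u^4 + 2*u^3 - 12*u^2 - 18*u + 27) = (u - 5)*(u - 3)*(u^3 + 5*u^2 + 3*u - 9) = (u - 5)*(u - 3)*(u + 3)*(u^2 + 2*u - 3) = (u - 5)*(u - 3)*(u + 3)^2*(u - 1)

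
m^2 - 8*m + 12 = (m - 6)*(m - 2)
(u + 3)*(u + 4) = u^2 + 7*u + 12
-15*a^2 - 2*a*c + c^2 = (-5*a + c)*(3*a + c)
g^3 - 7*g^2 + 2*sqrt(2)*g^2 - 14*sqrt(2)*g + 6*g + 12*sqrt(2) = (g - 6)*(g - 1)*(g + 2*sqrt(2))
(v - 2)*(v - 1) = v^2 - 3*v + 2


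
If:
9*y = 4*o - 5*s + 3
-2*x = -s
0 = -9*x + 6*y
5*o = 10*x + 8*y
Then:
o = 132/59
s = 60/59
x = 30/59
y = 45/59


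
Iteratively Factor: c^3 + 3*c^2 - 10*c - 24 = (c - 3)*(c^2 + 6*c + 8) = (c - 3)*(c + 2)*(c + 4)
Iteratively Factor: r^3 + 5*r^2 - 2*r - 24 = (r + 4)*(r^2 + r - 6) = (r + 3)*(r + 4)*(r - 2)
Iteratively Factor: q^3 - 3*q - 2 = (q + 1)*(q^2 - q - 2) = (q - 2)*(q + 1)*(q + 1)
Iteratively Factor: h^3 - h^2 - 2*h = (h - 2)*(h^2 + h) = (h - 2)*(h + 1)*(h)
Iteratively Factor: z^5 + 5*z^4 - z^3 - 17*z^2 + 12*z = (z)*(z^4 + 5*z^3 - z^2 - 17*z + 12) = z*(z - 1)*(z^3 + 6*z^2 + 5*z - 12) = z*(z - 1)*(z + 4)*(z^2 + 2*z - 3) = z*(z - 1)*(z + 3)*(z + 4)*(z - 1)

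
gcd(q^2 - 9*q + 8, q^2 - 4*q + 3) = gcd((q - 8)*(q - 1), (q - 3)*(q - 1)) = q - 1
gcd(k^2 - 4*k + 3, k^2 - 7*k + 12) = k - 3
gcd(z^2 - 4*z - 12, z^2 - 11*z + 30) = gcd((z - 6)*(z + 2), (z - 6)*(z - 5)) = z - 6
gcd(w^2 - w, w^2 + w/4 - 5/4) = w - 1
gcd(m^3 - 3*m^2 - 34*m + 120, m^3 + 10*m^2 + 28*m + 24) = m + 6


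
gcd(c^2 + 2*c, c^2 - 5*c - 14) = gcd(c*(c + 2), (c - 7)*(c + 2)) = c + 2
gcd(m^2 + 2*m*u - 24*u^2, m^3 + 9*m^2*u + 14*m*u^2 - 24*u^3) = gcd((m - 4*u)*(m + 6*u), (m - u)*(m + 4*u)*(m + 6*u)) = m + 6*u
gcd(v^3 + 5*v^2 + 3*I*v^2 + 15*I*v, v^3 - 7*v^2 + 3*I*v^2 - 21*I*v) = v^2 + 3*I*v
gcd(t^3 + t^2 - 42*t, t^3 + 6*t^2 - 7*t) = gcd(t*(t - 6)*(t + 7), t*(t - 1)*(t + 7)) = t^2 + 7*t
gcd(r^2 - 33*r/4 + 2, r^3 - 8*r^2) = r - 8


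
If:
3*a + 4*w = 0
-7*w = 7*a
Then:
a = 0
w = 0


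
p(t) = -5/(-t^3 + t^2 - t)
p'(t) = -5*(3*t^2 - 2*t + 1)/(-t^3 + t^2 - t)^2 = 5*(-3*t^2 + 2*t - 1)/(t^2*(t^2 - t + 1)^2)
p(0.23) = 26.42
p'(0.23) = -97.52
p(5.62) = 0.03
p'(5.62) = -0.02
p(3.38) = 0.16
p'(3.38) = -0.15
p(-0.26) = -14.49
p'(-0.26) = -72.30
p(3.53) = 0.14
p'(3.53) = -0.13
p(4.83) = 0.05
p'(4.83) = -0.03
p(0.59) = 11.18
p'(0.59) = -21.60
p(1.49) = 1.94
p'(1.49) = -3.52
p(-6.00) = -0.02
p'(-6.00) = -0.00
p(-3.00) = -0.13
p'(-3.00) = -0.11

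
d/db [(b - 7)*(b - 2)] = 2*b - 9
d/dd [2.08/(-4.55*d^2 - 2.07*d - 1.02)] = (18.928*d + 4.3056)/(4.55*d^2 + 2.07*d + 1.02)^2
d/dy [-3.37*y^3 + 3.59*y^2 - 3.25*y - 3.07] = -10.11*y^2 + 7.18*y - 3.25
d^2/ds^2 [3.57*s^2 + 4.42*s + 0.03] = 7.14000000000000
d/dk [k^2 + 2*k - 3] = 2*k + 2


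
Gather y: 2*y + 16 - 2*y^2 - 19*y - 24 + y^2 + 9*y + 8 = -y^2 - 8*y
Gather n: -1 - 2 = -3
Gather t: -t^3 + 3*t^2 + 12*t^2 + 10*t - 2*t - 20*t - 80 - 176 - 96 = -t^3 + 15*t^2 - 12*t - 352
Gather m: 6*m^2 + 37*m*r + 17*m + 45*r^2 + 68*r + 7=6*m^2 + m*(37*r + 17) + 45*r^2 + 68*r + 7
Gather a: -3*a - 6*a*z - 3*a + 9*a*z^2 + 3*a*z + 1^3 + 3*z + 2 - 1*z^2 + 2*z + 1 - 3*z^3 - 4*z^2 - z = a*(9*z^2 - 3*z - 6) - 3*z^3 - 5*z^2 + 4*z + 4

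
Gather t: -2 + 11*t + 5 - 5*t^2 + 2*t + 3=-5*t^2 + 13*t + 6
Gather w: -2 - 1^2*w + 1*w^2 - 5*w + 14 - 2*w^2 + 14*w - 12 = -w^2 + 8*w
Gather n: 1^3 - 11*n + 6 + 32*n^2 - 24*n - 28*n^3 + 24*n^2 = -28*n^3 + 56*n^2 - 35*n + 7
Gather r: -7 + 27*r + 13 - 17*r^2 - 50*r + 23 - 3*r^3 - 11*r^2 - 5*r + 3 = -3*r^3 - 28*r^2 - 28*r + 32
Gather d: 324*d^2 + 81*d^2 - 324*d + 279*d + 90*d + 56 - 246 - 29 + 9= 405*d^2 + 45*d - 210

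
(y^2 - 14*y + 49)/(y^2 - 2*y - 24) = (-y^2 + 14*y - 49)/(-y^2 + 2*y + 24)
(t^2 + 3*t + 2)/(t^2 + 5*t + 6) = (t + 1)/(t + 3)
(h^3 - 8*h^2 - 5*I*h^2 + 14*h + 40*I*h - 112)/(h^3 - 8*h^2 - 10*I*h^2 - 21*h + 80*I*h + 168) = (h + 2*I)/(h - 3*I)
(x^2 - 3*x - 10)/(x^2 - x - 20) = (x + 2)/(x + 4)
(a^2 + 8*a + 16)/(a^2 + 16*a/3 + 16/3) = 3*(a + 4)/(3*a + 4)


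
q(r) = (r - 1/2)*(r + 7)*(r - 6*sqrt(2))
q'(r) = (r - 1/2)*(r + 7) + (r - 1/2)*(r - 6*sqrt(2)) + (r + 7)*(r - 6*sqrt(2))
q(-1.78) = 122.17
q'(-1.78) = -42.08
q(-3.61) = 168.52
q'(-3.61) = -5.22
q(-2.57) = 150.35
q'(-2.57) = -28.64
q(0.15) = 20.86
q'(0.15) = -59.18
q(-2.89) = 158.49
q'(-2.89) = -22.12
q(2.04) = -89.73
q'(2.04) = -54.27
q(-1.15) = 93.00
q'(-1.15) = -50.12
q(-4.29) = 165.83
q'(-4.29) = 13.59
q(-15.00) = -2912.17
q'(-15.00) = 675.90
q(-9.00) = -332.22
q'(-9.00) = 220.08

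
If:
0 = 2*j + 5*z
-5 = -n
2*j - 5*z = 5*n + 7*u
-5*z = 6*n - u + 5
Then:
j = 15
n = 5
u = 5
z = -6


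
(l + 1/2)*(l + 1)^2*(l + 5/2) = l^4 + 5*l^3 + 33*l^2/4 + 11*l/2 + 5/4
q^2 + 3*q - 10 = (q - 2)*(q + 5)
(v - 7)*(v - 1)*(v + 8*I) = v^3 - 8*v^2 + 8*I*v^2 + 7*v - 64*I*v + 56*I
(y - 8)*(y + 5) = y^2 - 3*y - 40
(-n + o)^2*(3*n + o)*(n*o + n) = 3*n^4*o + 3*n^4 - 5*n^3*o^2 - 5*n^3*o + n^2*o^3 + n^2*o^2 + n*o^4 + n*o^3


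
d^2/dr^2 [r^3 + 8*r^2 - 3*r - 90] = 6*r + 16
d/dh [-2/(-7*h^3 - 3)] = -42*h^2/(7*h^3 + 3)^2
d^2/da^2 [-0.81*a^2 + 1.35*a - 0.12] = -1.62000000000000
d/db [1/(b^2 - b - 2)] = (1 - 2*b)/(-b^2 + b + 2)^2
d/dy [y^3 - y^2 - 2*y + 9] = 3*y^2 - 2*y - 2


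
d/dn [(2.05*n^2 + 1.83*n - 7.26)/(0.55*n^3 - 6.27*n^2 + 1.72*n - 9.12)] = (-1.1275*n^4 - 2.013*n^3 + 26.9791*n^2 - 128.4324*n - 4.2024)/(0.3025*n^6 - 6.897*n^5 + 41.2049*n^4 - 31.6008*n^3 + 117.3232*n^2 - 31.3728*n + 83.1744)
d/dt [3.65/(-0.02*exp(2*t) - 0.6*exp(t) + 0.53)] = (0.146*exp(t) + 2.19)*exp(t)/(0.02*exp(2*t) + 0.6*exp(t) - 0.53)^2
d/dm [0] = 0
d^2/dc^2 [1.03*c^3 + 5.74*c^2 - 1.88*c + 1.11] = 6.18*c + 11.48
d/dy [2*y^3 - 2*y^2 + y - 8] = 6*y^2 - 4*y + 1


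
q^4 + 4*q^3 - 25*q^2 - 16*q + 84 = (q - 3)*(q - 2)*(q + 2)*(q + 7)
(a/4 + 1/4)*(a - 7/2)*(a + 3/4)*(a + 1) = a^4/4 - 3*a^3/16 - 57*a^2/32 - 2*a - 21/32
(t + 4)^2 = t^2 + 8*t + 16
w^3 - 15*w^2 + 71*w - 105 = (w - 7)*(w - 5)*(w - 3)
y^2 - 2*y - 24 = (y - 6)*(y + 4)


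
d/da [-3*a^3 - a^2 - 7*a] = -9*a^2 - 2*a - 7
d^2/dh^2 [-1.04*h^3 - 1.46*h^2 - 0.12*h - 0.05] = -6.24*h - 2.92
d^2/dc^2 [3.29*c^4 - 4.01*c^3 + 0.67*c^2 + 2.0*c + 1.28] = 39.48*c^2 - 24.06*c + 1.34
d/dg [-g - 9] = -1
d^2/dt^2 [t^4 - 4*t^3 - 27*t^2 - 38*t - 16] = 12*t^2 - 24*t - 54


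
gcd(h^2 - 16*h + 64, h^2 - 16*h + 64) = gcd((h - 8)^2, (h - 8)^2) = h^2 - 16*h + 64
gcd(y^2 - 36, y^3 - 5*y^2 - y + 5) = 1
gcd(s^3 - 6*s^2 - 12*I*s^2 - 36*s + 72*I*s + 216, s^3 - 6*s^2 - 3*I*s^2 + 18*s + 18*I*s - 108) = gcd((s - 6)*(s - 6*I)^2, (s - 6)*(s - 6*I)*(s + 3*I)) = s^2 + s*(-6 - 6*I) + 36*I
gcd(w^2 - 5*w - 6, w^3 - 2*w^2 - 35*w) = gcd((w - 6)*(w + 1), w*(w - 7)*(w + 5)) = 1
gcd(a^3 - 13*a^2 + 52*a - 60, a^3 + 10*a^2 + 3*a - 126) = 1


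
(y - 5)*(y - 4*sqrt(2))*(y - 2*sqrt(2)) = y^3 - 6*sqrt(2)*y^2 - 5*y^2 + 16*y + 30*sqrt(2)*y - 80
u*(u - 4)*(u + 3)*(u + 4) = u^4 + 3*u^3 - 16*u^2 - 48*u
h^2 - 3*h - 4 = (h - 4)*(h + 1)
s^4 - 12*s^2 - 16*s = s*(s - 4)*(s + 2)^2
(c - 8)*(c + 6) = c^2 - 2*c - 48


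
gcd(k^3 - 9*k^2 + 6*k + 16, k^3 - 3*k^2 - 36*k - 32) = k^2 - 7*k - 8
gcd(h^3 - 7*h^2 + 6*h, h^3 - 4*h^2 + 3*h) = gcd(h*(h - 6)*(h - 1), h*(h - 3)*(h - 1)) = h^2 - h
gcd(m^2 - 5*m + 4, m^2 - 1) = m - 1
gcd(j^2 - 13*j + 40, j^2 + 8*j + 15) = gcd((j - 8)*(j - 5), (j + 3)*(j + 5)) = 1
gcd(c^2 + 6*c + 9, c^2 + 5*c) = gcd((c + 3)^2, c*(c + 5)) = 1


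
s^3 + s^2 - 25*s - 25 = (s - 5)*(s + 1)*(s + 5)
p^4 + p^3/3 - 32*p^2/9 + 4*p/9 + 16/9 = (p - 4/3)*(p - 1)*(p + 2/3)*(p + 2)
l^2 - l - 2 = (l - 2)*(l + 1)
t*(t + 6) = t^2 + 6*t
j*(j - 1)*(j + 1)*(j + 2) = j^4 + 2*j^3 - j^2 - 2*j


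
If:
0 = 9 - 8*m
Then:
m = 9/8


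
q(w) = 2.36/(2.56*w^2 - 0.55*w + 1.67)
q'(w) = 2.36*(0.55 - 5.12*w)/(2.56*w^2 - 0.55*w + 1.67)^2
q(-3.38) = 0.07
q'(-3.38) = 0.04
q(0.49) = 1.17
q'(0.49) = -1.14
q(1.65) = 0.31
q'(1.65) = -0.31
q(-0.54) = 0.87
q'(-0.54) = 1.06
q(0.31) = 1.35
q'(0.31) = -0.80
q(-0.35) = 1.08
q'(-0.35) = 1.17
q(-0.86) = 0.58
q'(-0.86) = 0.72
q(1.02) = 0.63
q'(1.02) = -0.77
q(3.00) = 0.10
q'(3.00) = -0.07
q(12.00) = 0.01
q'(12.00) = -0.00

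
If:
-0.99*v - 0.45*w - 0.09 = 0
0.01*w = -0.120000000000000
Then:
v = 5.36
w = -12.00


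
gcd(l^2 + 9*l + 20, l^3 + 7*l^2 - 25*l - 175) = l + 5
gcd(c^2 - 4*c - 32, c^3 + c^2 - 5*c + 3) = 1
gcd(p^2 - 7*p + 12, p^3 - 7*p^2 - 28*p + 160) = p - 4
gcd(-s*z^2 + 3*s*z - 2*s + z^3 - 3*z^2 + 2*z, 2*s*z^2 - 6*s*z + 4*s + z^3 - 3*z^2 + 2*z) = z^2 - 3*z + 2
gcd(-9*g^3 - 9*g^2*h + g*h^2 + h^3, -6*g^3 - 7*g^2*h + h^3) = 3*g^2 + 2*g*h - h^2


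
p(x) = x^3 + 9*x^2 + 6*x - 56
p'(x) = 3*x^2 + 18*x + 6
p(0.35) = -52.75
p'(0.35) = 12.67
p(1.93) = -3.71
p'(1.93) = 51.91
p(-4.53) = 8.55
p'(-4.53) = -13.98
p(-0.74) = -55.92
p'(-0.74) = -5.68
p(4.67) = 270.15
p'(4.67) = 155.49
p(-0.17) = -56.76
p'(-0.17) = 3.03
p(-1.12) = -52.84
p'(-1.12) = -10.40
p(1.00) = -40.00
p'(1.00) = 27.00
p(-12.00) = -560.00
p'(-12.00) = 222.00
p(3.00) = 70.00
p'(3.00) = 87.00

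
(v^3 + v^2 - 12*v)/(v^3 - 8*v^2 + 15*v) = (v + 4)/(v - 5)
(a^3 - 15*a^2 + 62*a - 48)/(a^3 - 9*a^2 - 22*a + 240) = (a - 1)/(a + 5)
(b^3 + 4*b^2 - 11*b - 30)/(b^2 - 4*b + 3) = (b^2 + 7*b + 10)/(b - 1)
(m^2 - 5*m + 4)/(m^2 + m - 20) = (m - 1)/(m + 5)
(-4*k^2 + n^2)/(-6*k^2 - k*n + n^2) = (2*k - n)/(3*k - n)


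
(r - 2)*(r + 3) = r^2 + r - 6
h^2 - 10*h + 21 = (h - 7)*(h - 3)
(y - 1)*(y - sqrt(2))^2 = y^3 - 2*sqrt(2)*y^2 - y^2 + 2*y + 2*sqrt(2)*y - 2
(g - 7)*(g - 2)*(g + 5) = g^3 - 4*g^2 - 31*g + 70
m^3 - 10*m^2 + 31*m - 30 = (m - 5)*(m - 3)*(m - 2)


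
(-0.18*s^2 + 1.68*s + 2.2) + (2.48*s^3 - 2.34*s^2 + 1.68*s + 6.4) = 2.48*s^3 - 2.52*s^2 + 3.36*s + 8.6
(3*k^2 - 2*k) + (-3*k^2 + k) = -k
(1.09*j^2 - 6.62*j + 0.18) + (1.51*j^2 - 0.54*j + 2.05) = 2.6*j^2 - 7.16*j + 2.23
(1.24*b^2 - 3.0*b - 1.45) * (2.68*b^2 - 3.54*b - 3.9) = 3.3232*b^4 - 12.4296*b^3 + 1.898*b^2 + 16.833*b + 5.655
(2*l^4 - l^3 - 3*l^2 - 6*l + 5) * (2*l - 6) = 4*l^5 - 14*l^4 + 6*l^2 + 46*l - 30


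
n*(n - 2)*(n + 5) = n^3 + 3*n^2 - 10*n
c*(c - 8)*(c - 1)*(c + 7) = c^4 - 2*c^3 - 55*c^2 + 56*c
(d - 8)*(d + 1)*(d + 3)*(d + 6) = d^4 + 2*d^3 - 53*d^2 - 198*d - 144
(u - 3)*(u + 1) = u^2 - 2*u - 3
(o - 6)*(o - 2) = o^2 - 8*o + 12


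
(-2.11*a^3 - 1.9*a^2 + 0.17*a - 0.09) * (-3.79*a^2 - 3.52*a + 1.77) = 7.9969*a^5 + 14.6282*a^4 + 2.309*a^3 - 3.6203*a^2 + 0.6177*a - 0.1593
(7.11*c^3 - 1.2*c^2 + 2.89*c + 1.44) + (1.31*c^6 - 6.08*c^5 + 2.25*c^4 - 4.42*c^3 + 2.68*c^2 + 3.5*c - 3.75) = 1.31*c^6 - 6.08*c^5 + 2.25*c^4 + 2.69*c^3 + 1.48*c^2 + 6.39*c - 2.31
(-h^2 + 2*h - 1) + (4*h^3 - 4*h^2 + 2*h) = 4*h^3 - 5*h^2 + 4*h - 1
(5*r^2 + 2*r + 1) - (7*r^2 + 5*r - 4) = -2*r^2 - 3*r + 5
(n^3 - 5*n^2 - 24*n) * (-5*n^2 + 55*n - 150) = -5*n^5 + 80*n^4 - 305*n^3 - 570*n^2 + 3600*n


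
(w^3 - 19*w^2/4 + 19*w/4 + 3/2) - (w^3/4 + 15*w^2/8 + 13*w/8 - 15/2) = 3*w^3/4 - 53*w^2/8 + 25*w/8 + 9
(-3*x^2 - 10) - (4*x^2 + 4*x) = -7*x^2 - 4*x - 10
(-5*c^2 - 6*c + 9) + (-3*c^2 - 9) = -8*c^2 - 6*c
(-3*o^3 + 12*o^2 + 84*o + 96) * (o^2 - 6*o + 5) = -3*o^5 + 30*o^4 - 3*o^3 - 348*o^2 - 156*o + 480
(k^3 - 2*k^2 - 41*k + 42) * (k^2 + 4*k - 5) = k^5 + 2*k^4 - 54*k^3 - 112*k^2 + 373*k - 210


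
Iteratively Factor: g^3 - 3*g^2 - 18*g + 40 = (g + 4)*(g^2 - 7*g + 10) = (g - 5)*(g + 4)*(g - 2)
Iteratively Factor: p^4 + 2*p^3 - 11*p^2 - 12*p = (p - 3)*(p^3 + 5*p^2 + 4*p) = p*(p - 3)*(p^2 + 5*p + 4) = p*(p - 3)*(p + 4)*(p + 1)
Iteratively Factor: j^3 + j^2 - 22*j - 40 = (j - 5)*(j^2 + 6*j + 8) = (j - 5)*(j + 2)*(j + 4)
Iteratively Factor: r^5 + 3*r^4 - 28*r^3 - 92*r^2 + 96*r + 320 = (r - 2)*(r^4 + 5*r^3 - 18*r^2 - 128*r - 160) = (r - 5)*(r - 2)*(r^3 + 10*r^2 + 32*r + 32) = (r - 5)*(r - 2)*(r + 4)*(r^2 + 6*r + 8) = (r - 5)*(r - 2)*(r + 4)^2*(r + 2)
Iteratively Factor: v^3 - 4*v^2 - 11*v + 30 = (v - 2)*(v^2 - 2*v - 15) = (v - 2)*(v + 3)*(v - 5)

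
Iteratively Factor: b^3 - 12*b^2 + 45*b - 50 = (b - 2)*(b^2 - 10*b + 25) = (b - 5)*(b - 2)*(b - 5)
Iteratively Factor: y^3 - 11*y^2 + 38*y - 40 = (y - 5)*(y^2 - 6*y + 8) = (y - 5)*(y - 4)*(y - 2)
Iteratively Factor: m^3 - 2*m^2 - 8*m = (m)*(m^2 - 2*m - 8) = m*(m - 4)*(m + 2)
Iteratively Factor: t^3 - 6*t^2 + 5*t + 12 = (t + 1)*(t^2 - 7*t + 12) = (t - 3)*(t + 1)*(t - 4)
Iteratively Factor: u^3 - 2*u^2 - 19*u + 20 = (u + 4)*(u^2 - 6*u + 5) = (u - 1)*(u + 4)*(u - 5)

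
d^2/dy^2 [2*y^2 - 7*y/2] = 4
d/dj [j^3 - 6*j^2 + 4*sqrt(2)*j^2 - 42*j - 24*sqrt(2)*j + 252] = 3*j^2 - 12*j + 8*sqrt(2)*j - 42 - 24*sqrt(2)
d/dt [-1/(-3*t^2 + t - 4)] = (1 - 6*t)/(3*t^2 - t + 4)^2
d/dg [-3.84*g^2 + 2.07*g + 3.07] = 2.07 - 7.68*g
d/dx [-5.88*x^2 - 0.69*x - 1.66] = -11.76*x - 0.69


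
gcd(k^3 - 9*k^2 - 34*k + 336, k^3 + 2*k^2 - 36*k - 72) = k + 6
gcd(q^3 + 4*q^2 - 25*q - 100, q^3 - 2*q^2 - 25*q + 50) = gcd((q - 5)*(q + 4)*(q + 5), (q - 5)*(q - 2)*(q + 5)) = q^2 - 25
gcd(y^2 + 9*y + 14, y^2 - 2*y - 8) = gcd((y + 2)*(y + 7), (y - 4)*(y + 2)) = y + 2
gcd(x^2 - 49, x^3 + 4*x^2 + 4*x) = 1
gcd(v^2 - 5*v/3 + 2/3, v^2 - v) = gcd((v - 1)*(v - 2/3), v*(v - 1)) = v - 1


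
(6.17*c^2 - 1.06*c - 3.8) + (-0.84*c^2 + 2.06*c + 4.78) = 5.33*c^2 + 1.0*c + 0.98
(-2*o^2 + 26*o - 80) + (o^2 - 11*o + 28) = -o^2 + 15*o - 52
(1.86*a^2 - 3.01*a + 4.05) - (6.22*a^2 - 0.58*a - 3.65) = -4.36*a^2 - 2.43*a + 7.7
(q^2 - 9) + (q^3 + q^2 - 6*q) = q^3 + 2*q^2 - 6*q - 9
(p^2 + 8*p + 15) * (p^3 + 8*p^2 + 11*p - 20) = p^5 + 16*p^4 + 90*p^3 + 188*p^2 + 5*p - 300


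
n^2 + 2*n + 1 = (n + 1)^2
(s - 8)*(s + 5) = s^2 - 3*s - 40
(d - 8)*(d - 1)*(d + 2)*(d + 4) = d^4 - 3*d^3 - 38*d^2 - 24*d + 64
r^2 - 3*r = r*(r - 3)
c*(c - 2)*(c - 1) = c^3 - 3*c^2 + 2*c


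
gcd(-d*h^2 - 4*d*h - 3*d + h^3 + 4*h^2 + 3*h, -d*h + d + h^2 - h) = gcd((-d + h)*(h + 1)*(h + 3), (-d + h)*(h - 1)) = d - h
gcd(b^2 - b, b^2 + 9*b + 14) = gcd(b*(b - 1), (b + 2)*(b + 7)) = 1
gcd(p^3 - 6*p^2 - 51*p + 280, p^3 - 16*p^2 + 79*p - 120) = p^2 - 13*p + 40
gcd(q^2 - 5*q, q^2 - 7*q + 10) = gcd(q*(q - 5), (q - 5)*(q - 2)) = q - 5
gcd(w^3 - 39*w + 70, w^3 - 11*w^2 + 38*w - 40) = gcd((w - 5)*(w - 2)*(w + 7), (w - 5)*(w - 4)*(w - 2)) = w^2 - 7*w + 10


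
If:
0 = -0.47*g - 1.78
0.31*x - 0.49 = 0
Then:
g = -3.79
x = 1.58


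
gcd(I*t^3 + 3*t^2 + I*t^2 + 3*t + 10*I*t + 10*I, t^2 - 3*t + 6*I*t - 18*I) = 1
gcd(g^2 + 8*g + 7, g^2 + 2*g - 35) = g + 7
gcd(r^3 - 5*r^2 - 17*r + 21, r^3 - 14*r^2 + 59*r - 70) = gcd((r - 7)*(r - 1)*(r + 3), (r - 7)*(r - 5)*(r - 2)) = r - 7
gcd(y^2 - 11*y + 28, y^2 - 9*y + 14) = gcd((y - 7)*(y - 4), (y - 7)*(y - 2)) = y - 7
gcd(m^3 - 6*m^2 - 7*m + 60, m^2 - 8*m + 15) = m - 5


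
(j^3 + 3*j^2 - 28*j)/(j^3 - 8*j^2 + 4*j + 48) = j*(j + 7)/(j^2 - 4*j - 12)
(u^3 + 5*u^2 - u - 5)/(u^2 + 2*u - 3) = (u^2 + 6*u + 5)/(u + 3)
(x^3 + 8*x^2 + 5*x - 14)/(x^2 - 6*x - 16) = (x^2 + 6*x - 7)/(x - 8)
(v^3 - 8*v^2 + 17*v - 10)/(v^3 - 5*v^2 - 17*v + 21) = (v^2 - 7*v + 10)/(v^2 - 4*v - 21)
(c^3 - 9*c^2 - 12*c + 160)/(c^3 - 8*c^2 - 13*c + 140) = (c - 8)/(c - 7)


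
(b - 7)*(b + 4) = b^2 - 3*b - 28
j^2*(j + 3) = j^3 + 3*j^2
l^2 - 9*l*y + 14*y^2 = (l - 7*y)*(l - 2*y)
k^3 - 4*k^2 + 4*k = k*(k - 2)^2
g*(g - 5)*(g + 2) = g^3 - 3*g^2 - 10*g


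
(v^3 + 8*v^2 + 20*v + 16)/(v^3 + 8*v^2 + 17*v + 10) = (v^2 + 6*v + 8)/(v^2 + 6*v + 5)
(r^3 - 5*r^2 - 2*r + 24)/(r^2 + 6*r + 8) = (r^2 - 7*r + 12)/(r + 4)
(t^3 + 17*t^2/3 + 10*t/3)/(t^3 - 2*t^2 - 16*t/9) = 3*(t + 5)/(3*t - 8)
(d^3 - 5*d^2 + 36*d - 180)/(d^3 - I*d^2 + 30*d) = (d^2 + d*(-5 + 6*I) - 30*I)/(d*(d + 5*I))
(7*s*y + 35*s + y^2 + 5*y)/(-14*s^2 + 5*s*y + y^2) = (y + 5)/(-2*s + y)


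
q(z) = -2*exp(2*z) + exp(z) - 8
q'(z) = -4*exp(2*z) + exp(z)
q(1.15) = -24.79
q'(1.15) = -36.74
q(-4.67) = -7.99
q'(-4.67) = 0.01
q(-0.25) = -8.43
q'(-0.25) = -1.65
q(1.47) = -41.48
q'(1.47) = -71.31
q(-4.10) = -7.98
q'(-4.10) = 0.02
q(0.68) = -13.82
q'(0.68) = -13.61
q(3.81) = -4039.97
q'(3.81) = -8109.10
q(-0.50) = -8.13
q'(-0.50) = -0.86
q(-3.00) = -7.96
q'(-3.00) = 0.04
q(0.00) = -9.00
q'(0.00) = -3.00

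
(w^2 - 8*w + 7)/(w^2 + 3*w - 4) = (w - 7)/(w + 4)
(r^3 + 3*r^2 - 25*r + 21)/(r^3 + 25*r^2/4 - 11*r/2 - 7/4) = 4*(r - 3)/(4*r + 1)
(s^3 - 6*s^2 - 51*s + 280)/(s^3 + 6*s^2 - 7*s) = (s^2 - 13*s + 40)/(s*(s - 1))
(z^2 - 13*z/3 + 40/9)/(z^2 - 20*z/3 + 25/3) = (z - 8/3)/(z - 5)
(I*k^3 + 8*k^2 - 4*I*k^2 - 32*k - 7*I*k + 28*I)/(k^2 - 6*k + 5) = (I*k^3 + 4*k^2*(2 - I) - k*(32 + 7*I) + 28*I)/(k^2 - 6*k + 5)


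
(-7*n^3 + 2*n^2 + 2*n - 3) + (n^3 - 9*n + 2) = -6*n^3 + 2*n^2 - 7*n - 1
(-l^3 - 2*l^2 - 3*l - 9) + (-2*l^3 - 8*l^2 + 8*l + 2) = -3*l^3 - 10*l^2 + 5*l - 7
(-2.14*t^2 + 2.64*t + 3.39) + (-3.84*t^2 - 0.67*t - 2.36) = -5.98*t^2 + 1.97*t + 1.03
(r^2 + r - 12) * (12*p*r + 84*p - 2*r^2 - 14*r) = 12*p*r^3 + 96*p*r^2 - 60*p*r - 1008*p - 2*r^4 - 16*r^3 + 10*r^2 + 168*r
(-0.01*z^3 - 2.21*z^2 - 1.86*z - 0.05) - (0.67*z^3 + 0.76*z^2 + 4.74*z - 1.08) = -0.68*z^3 - 2.97*z^2 - 6.6*z + 1.03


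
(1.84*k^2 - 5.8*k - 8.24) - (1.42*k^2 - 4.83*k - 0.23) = 0.42*k^2 - 0.97*k - 8.01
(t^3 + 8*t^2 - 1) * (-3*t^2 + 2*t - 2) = -3*t^5 - 22*t^4 + 14*t^3 - 13*t^2 - 2*t + 2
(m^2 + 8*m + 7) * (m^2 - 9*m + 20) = m^4 - m^3 - 45*m^2 + 97*m + 140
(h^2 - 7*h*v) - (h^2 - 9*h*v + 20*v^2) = 2*h*v - 20*v^2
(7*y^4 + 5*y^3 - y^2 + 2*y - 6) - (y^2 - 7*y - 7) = 7*y^4 + 5*y^3 - 2*y^2 + 9*y + 1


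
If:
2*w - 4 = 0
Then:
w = 2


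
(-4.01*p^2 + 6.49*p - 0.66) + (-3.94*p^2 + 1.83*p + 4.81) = -7.95*p^2 + 8.32*p + 4.15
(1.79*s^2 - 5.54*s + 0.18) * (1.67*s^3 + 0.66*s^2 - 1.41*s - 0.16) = 2.9893*s^5 - 8.0704*s^4 - 5.8797*s^3 + 7.6438*s^2 + 0.6326*s - 0.0288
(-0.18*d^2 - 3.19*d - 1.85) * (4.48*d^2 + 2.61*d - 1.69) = -0.8064*d^4 - 14.761*d^3 - 16.3097*d^2 + 0.5626*d + 3.1265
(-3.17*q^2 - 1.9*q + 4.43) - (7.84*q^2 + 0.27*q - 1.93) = -11.01*q^2 - 2.17*q + 6.36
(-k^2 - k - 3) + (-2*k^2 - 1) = -3*k^2 - k - 4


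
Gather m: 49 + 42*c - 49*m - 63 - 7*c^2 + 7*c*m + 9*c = -7*c^2 + 51*c + m*(7*c - 49) - 14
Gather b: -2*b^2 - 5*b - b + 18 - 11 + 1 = -2*b^2 - 6*b + 8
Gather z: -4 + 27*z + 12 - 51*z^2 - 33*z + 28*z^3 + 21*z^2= 28*z^3 - 30*z^2 - 6*z + 8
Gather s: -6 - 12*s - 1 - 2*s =-14*s - 7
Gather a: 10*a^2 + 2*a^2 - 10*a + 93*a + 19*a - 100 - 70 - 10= 12*a^2 + 102*a - 180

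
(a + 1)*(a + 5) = a^2 + 6*a + 5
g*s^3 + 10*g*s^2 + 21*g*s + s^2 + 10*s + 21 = (s + 3)*(s + 7)*(g*s + 1)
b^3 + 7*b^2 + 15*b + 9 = (b + 1)*(b + 3)^2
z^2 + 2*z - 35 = (z - 5)*(z + 7)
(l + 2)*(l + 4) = l^2 + 6*l + 8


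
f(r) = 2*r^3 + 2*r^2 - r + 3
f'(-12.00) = 815.00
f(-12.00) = -3153.00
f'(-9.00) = 449.00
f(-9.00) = -1284.00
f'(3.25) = 75.38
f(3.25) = 89.53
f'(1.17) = 11.89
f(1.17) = 7.77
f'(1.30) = 14.34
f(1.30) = 9.47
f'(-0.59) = -1.27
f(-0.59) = 3.88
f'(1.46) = 17.63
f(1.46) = 12.03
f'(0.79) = 5.90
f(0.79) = 4.44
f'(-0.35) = -1.66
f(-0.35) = 3.51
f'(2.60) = 49.96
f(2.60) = 49.07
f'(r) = 6*r^2 + 4*r - 1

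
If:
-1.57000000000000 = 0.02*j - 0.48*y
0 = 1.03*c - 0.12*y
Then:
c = 0.116504854368932*y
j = 24.0*y - 78.5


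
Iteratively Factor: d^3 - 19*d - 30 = (d - 5)*(d^2 + 5*d + 6) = (d - 5)*(d + 3)*(d + 2)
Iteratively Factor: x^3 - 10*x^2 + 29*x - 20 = (x - 4)*(x^2 - 6*x + 5) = (x - 4)*(x - 1)*(x - 5)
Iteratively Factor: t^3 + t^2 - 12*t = (t - 3)*(t^2 + 4*t) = t*(t - 3)*(t + 4)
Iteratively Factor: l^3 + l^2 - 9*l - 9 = (l + 1)*(l^2 - 9) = (l + 1)*(l + 3)*(l - 3)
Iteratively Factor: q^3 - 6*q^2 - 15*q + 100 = (q + 4)*(q^2 - 10*q + 25) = (q - 5)*(q + 4)*(q - 5)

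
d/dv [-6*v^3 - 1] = -18*v^2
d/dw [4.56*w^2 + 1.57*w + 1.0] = 9.12*w + 1.57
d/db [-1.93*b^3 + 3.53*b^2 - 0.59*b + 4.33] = -5.79*b^2 + 7.06*b - 0.59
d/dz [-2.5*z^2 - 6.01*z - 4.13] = -5.0*z - 6.01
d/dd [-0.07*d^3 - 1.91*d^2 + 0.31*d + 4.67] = -0.21*d^2 - 3.82*d + 0.31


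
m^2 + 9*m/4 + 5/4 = (m + 1)*(m + 5/4)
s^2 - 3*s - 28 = (s - 7)*(s + 4)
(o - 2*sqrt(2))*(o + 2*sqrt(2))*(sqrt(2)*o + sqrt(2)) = sqrt(2)*o^3 + sqrt(2)*o^2 - 8*sqrt(2)*o - 8*sqrt(2)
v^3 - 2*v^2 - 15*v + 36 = (v - 3)^2*(v + 4)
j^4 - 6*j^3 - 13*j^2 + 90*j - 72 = (j - 6)*(j - 3)*(j - 1)*(j + 4)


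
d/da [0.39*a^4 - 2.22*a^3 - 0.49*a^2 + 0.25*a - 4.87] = 1.56*a^3 - 6.66*a^2 - 0.98*a + 0.25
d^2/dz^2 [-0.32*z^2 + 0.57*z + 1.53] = -0.640000000000000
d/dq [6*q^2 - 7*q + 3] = 12*q - 7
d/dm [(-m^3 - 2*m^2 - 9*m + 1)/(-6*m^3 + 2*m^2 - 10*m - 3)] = (-14*m^4 - 88*m^3 + 65*m^2 + 8*m + 37)/(36*m^6 - 24*m^5 + 124*m^4 - 4*m^3 + 88*m^2 + 60*m + 9)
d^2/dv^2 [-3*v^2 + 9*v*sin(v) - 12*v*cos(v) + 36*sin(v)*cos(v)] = -9*v*sin(v) + 12*v*cos(v) + 24*sin(v) - 72*sin(2*v) + 18*cos(v) - 6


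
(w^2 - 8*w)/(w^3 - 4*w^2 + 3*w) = (w - 8)/(w^2 - 4*w + 3)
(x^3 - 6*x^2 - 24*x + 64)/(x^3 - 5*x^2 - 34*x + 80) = (x + 4)/(x + 5)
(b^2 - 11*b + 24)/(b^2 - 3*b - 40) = (b - 3)/(b + 5)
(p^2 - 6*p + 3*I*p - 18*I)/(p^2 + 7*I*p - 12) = (p - 6)/(p + 4*I)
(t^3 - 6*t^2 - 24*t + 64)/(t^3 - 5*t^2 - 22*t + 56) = (t - 8)/(t - 7)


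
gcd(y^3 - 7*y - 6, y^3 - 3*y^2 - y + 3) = y^2 - 2*y - 3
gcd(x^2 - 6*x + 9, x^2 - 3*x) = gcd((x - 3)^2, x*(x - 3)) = x - 3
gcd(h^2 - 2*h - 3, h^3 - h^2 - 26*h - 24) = h + 1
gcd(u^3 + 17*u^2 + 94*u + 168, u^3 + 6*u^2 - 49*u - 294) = u^2 + 13*u + 42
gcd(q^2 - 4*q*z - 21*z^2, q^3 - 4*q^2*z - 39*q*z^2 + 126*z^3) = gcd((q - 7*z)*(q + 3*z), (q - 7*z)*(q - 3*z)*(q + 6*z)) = -q + 7*z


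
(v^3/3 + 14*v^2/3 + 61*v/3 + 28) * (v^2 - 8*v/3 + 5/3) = v^5/3 + 34*v^4/9 + 76*v^3/9 - 166*v^2/9 - 367*v/9 + 140/3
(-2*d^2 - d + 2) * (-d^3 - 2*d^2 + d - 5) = 2*d^5 + 5*d^4 - 2*d^3 + 5*d^2 + 7*d - 10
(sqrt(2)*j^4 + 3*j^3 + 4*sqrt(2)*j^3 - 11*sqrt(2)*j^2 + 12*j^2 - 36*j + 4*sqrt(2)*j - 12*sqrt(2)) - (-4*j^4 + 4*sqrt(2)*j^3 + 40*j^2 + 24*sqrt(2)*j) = sqrt(2)*j^4 + 4*j^4 + 3*j^3 - 28*j^2 - 11*sqrt(2)*j^2 - 36*j - 20*sqrt(2)*j - 12*sqrt(2)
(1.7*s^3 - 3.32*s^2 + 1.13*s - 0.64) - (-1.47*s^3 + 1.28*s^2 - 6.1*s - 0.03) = 3.17*s^3 - 4.6*s^2 + 7.23*s - 0.61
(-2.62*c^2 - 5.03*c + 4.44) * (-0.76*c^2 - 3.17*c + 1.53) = 1.9912*c^4 + 12.1282*c^3 + 8.5621*c^2 - 21.7707*c + 6.7932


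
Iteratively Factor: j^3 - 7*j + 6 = (j - 1)*(j^2 + j - 6) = (j - 2)*(j - 1)*(j + 3)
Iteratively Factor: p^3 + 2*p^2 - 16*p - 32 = (p + 4)*(p^2 - 2*p - 8) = (p + 2)*(p + 4)*(p - 4)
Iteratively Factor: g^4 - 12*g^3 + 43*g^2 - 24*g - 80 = (g + 1)*(g^3 - 13*g^2 + 56*g - 80) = (g - 4)*(g + 1)*(g^2 - 9*g + 20) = (g - 5)*(g - 4)*(g + 1)*(g - 4)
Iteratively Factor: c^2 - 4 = (c + 2)*(c - 2)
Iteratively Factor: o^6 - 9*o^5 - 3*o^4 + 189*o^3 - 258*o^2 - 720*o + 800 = (o - 4)*(o^5 - 5*o^4 - 23*o^3 + 97*o^2 + 130*o - 200) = (o - 4)*(o - 1)*(o^4 - 4*o^3 - 27*o^2 + 70*o + 200) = (o - 5)*(o - 4)*(o - 1)*(o^3 + o^2 - 22*o - 40) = (o - 5)^2*(o - 4)*(o - 1)*(o^2 + 6*o + 8) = (o - 5)^2*(o - 4)*(o - 1)*(o + 2)*(o + 4)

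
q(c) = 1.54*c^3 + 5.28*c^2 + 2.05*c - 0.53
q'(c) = 4.62*c^2 + 10.56*c + 2.05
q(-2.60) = 2.77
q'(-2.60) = 5.83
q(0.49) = 1.92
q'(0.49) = 8.33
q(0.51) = 2.09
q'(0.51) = 8.64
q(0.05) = -0.41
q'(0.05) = 2.59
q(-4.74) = -55.62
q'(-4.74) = 55.80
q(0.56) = 2.54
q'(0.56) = 9.41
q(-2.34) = 3.85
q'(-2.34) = 2.64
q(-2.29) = 3.97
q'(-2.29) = 2.10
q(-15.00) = -4040.78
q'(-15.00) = 883.15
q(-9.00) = -713.96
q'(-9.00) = 281.23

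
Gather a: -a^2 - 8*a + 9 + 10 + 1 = -a^2 - 8*a + 20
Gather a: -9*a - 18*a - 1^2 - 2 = -27*a - 3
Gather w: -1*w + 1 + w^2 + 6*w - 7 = w^2 + 5*w - 6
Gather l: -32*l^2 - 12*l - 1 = -32*l^2 - 12*l - 1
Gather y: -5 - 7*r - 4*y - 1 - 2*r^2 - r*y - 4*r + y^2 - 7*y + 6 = -2*r^2 - 11*r + y^2 + y*(-r - 11)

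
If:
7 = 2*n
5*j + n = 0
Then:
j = -7/10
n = 7/2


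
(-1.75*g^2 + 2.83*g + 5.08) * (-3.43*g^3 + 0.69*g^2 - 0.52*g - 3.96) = 6.0025*g^5 - 10.9144*g^4 - 14.5617*g^3 + 8.9636*g^2 - 13.8484*g - 20.1168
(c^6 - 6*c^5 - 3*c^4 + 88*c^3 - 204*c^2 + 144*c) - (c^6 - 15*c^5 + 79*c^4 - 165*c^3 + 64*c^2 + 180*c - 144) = 9*c^5 - 82*c^4 + 253*c^3 - 268*c^2 - 36*c + 144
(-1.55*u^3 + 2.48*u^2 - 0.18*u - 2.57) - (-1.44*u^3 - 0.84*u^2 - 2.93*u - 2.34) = -0.11*u^3 + 3.32*u^2 + 2.75*u - 0.23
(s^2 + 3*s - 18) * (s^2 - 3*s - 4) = s^4 - 31*s^2 + 42*s + 72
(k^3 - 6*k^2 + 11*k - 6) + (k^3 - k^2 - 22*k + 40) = 2*k^3 - 7*k^2 - 11*k + 34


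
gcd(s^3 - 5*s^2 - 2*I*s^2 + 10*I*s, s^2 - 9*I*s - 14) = s - 2*I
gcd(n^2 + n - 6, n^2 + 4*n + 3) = n + 3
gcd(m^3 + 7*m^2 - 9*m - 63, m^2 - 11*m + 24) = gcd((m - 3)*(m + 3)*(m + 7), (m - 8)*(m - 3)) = m - 3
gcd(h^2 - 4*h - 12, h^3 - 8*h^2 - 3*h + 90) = h - 6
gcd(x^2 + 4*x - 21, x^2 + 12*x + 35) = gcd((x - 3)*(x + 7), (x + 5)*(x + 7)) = x + 7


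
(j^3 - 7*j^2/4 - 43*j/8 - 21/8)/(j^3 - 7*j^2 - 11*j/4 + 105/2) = (4*j^2 + 7*j + 3)/(2*(2*j^2 - 7*j - 30))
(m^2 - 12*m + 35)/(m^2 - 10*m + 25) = (m - 7)/(m - 5)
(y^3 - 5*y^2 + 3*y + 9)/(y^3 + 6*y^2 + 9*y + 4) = (y^2 - 6*y + 9)/(y^2 + 5*y + 4)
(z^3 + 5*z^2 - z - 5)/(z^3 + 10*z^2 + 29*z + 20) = (z - 1)/(z + 4)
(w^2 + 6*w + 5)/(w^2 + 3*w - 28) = (w^2 + 6*w + 5)/(w^2 + 3*w - 28)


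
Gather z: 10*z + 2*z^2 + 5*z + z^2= 3*z^2 + 15*z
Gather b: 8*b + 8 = 8*b + 8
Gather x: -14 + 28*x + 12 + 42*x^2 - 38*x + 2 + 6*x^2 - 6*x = 48*x^2 - 16*x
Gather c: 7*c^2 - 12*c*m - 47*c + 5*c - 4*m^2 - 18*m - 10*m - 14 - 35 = 7*c^2 + c*(-12*m - 42) - 4*m^2 - 28*m - 49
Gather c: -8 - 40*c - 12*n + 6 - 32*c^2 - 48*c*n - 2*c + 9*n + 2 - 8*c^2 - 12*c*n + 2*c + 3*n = -40*c^2 + c*(-60*n - 40)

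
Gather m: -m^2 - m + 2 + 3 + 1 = -m^2 - m + 6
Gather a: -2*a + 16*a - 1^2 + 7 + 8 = 14*a + 14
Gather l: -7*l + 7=7 - 7*l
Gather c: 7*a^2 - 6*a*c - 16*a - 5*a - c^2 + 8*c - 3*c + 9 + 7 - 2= 7*a^2 - 21*a - c^2 + c*(5 - 6*a) + 14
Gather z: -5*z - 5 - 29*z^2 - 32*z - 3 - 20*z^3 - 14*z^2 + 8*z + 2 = -20*z^3 - 43*z^2 - 29*z - 6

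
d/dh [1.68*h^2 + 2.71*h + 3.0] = 3.36*h + 2.71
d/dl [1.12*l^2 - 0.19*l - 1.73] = 2.24*l - 0.19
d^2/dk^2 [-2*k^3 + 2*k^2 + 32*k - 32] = 4 - 12*k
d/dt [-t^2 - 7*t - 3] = -2*t - 7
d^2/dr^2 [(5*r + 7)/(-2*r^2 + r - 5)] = 2*(-(4*r - 1)^2*(5*r + 7) + 3*(10*r + 3)*(2*r^2 - r + 5))/(2*r^2 - r + 5)^3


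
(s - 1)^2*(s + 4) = s^3 + 2*s^2 - 7*s + 4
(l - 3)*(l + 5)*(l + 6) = l^3 + 8*l^2 - 3*l - 90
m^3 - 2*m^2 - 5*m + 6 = (m - 3)*(m - 1)*(m + 2)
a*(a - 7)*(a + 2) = a^3 - 5*a^2 - 14*a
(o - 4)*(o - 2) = o^2 - 6*o + 8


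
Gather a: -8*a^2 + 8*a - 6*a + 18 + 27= -8*a^2 + 2*a + 45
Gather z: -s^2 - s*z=-s^2 - s*z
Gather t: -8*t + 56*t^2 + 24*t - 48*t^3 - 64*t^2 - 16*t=-48*t^3 - 8*t^2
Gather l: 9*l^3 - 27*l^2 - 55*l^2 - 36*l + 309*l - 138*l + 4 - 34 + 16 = 9*l^3 - 82*l^2 + 135*l - 14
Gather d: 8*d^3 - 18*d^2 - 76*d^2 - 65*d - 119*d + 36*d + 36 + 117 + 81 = 8*d^3 - 94*d^2 - 148*d + 234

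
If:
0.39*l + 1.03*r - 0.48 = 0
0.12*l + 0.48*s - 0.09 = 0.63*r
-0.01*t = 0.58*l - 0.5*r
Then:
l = 0.302877334679455 - 0.0129984856133266*t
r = 0.00492175668854114*t + 0.351337708228168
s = 0.0097094270570419*t + 0.572911408379606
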